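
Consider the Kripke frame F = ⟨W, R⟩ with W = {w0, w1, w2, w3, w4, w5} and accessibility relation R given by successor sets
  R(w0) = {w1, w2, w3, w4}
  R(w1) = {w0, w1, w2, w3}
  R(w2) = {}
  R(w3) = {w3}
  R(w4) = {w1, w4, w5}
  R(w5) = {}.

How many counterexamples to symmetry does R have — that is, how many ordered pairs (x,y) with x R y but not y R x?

Enumerating: (w0,w2), (w0,w3), (w0,w4), (w1,w2), (w1,w3), (w4,w1), (w4,w5).

7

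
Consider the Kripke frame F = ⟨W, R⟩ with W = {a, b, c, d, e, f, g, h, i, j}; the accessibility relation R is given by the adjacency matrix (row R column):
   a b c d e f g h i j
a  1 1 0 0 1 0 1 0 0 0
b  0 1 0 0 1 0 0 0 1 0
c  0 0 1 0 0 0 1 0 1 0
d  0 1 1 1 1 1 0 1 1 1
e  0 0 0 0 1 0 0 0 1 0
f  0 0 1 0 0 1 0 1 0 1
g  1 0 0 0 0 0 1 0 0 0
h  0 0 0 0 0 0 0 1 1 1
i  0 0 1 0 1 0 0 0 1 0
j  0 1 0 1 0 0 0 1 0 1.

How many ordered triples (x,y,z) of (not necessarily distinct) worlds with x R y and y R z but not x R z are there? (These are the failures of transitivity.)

26

Enumerating: (a,b,i), (a,e,i), (b,i,c), (c,g,a), (c,i,e), (d,c,g), (e,i,c), (f,c,g), (f,c,i), (f,h,i), (f,j,b), (f,j,d), … and 14 more.
Total: 26.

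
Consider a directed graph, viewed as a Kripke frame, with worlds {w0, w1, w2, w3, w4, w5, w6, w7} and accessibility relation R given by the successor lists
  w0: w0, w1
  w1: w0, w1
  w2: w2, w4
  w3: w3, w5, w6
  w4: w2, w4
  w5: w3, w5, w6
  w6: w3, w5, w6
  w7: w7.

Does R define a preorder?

Reflexive: yes — every world is R-related to itself.
Transitive: yes — every two-step R-path is closed by a direct edge.
So R is a preorder.

Yes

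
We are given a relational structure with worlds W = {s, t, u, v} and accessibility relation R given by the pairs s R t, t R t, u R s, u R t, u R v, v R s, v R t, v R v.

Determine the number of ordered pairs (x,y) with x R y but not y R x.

Enumerating: (s,t), (u,s), (u,t), (u,v), (v,s), (v,t).

6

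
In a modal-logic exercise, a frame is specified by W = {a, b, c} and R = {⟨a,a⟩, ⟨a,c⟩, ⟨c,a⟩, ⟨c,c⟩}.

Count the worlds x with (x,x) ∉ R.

1

Enumerating: b.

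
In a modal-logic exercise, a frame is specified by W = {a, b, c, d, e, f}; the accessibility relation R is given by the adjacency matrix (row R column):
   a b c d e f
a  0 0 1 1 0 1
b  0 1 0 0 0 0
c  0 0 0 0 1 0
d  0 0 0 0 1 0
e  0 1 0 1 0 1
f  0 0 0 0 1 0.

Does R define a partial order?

Reflexive: no — a is not related to itself.
Transitive: no — a R c and c R e, but not a R e.
Antisymmetric: no — d R e and e R d with d ≠ e.
So R is not a partial order.

No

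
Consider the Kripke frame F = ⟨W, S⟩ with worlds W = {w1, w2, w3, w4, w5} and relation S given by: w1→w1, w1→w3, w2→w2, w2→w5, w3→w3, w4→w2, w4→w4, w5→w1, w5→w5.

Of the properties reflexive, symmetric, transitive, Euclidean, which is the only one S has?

reflexive

Reflexive: yes — every world is S-related to itself.
Symmetric: no — w1 S w3 but not w3 S w1.
Transitive: no — w2 S w5 and w5 S w1, but not w2 S w1.
Euclidean: no — w1 S w3 and w1 S w1, but not w3 S w1.
Only reflexive holds.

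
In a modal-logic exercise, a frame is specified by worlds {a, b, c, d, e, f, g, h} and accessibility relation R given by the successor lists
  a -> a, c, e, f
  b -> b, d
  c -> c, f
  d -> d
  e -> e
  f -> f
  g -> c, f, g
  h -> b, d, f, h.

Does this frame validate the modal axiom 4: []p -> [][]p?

Yes

By correspondence theory, 4 is valid on a frame iff R is transitive.
Transitive: yes — every two-step R-path is closed by a direct edge.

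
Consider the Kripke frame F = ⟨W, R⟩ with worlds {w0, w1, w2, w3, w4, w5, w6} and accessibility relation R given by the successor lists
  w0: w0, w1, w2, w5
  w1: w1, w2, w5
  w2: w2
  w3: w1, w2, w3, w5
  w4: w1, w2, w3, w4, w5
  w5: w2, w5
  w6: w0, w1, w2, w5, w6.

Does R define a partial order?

Yes

Reflexive: yes — every world is R-related to itself.
Transitive: yes — every two-step R-path is closed by a direct edge.
Antisymmetric: yes — no distinct pair is related both ways.
So R is a partial order.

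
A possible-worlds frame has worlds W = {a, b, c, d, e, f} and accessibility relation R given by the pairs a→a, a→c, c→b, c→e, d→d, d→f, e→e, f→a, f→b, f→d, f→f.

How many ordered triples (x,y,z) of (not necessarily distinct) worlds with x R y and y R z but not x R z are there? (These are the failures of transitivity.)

Enumerating: (a,c,b), (a,c,e), (d,f,a), (d,f,b), (f,a,c).

5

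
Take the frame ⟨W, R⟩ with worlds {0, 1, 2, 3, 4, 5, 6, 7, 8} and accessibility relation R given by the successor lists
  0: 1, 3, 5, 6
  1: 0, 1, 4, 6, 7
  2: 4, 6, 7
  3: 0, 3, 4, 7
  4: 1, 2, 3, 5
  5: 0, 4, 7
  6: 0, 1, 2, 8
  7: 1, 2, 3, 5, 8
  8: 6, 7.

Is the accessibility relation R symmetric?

Symmetric: yes — every pair in R has its reverse in R.

Yes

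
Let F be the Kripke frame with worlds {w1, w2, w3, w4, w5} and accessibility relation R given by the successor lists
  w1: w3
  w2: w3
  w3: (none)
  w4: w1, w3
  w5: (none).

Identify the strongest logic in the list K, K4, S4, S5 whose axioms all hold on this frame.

K4

Transitive (axiom 4): yes — every two-step R-path is closed by a direct edge.
Reflexive (axiom T): no — w1 is not related to itself.
Euclidean (axiom 5): no — w4 R w3 and w4 R w1, but not w3 R w1.
So F validates K, K4; S4 would additionally require R to be reflexive. The strongest is K4.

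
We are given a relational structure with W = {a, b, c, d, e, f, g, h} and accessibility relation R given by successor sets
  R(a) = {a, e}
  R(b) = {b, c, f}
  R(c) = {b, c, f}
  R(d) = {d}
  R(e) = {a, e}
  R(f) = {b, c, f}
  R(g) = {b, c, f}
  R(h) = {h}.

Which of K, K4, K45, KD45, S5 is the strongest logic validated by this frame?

Transitive (axiom 4): yes — every two-step R-path is closed by a direct edge.
Euclidean (axiom 5): yes — any two successors of a common world are R-related.
Serial (axiom D): yes — every world has a successor (e.g. a R a).
Reflexive (axiom T): no — g is not related to itself.
So F validates K, K4, K45, KD45; S5 would additionally require R to be reflexive. The strongest is KD45.

KD45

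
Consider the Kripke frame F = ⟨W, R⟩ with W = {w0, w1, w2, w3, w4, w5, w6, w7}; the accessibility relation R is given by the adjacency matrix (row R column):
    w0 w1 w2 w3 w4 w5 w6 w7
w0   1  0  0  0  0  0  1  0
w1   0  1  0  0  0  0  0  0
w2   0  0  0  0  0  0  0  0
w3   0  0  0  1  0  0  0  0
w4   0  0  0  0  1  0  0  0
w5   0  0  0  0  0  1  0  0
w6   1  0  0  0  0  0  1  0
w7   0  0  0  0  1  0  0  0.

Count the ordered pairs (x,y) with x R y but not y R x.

1

Enumerating: (w7,w4).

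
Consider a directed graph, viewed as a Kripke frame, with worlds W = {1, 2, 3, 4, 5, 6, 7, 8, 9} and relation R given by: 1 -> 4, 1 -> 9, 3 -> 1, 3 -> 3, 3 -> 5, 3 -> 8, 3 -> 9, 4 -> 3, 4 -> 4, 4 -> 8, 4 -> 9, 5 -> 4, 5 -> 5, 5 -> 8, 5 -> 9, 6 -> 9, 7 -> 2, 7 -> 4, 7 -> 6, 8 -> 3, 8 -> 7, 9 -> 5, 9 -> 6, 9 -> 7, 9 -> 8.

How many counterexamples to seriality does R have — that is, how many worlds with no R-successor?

Enumerating: 2.

1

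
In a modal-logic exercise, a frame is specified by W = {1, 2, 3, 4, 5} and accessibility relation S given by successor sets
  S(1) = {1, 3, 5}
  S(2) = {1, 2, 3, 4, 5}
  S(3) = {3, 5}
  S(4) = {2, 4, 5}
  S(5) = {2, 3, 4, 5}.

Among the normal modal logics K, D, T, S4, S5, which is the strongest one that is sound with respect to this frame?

T

Serial (axiom D): yes — every world has a successor (e.g. 1 S 1).
Reflexive (axiom T): yes — every world is S-related to itself.
Transitive (axiom 4): no — 1 S 5 and 5 S 2, but not 1 S 2.
Euclidean (axiom 5): no — 2 S 1 and 2 S 4, but not 1 S 4.
So F validates K, D, T; S4 would additionally require S to be transitive. The strongest is T.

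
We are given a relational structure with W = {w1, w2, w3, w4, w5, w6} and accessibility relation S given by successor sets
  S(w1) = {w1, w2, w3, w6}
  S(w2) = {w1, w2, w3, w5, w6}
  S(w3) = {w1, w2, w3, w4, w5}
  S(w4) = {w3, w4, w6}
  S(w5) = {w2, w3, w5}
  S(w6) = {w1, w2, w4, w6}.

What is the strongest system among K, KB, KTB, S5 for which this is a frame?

KTB

Symmetric (axiom B): yes — every pair in S has its reverse in S.
Reflexive (axiom T): yes — every world is S-related to itself.
Euclidean (axiom 5): no — w1 S w3 and w1 S w6, but not w3 S w6.
So F validates K, KB, KTB; S5 would additionally require S to be Euclidean. The strongest is KTB.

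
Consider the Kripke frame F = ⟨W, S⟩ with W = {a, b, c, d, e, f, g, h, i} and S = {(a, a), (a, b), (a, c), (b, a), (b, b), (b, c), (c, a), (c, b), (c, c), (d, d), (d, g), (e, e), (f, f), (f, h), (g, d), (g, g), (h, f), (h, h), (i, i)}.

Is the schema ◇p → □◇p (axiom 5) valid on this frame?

Yes

By correspondence theory, 5 is valid on a frame iff S is Euclidean.
Euclidean: yes — any two successors of a common world are S-related.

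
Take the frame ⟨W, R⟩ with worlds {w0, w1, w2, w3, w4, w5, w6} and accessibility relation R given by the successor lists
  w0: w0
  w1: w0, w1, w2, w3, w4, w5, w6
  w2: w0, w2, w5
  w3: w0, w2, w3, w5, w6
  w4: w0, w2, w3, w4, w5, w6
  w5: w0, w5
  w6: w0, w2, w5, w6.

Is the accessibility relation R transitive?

Yes

Transitive: yes — every two-step R-path is closed by a direct edge.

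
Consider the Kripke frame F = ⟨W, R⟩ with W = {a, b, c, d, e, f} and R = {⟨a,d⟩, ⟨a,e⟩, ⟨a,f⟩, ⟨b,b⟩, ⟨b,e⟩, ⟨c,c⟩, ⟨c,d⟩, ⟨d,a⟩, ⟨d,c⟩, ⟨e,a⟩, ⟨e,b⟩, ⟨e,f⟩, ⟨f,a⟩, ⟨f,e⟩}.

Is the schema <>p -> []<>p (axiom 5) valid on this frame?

Axiom 5 corresponds to the accessibility relation being Euclidean.
Euclidean: no — a R d and a R e, but not d R e.

No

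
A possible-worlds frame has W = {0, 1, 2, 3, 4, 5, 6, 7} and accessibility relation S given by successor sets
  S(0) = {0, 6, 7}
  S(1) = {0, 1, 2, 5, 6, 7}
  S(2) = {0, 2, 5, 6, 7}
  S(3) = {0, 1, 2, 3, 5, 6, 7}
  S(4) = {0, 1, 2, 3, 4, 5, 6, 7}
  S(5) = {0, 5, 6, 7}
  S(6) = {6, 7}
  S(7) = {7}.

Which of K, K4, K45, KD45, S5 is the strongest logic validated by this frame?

Transitive (axiom 4): yes — every two-step S-path is closed by a direct edge.
Euclidean (axiom 5): no — 0 S 7 and 0 S 6, but not 7 S 6.
Serial (axiom D): yes — every world has a successor (e.g. 0 S 0).
Reflexive (axiom T): yes — every world is S-related to itself.
So F validates K, K4; K45 would additionally require S to be Euclidean. The strongest is K4.

K4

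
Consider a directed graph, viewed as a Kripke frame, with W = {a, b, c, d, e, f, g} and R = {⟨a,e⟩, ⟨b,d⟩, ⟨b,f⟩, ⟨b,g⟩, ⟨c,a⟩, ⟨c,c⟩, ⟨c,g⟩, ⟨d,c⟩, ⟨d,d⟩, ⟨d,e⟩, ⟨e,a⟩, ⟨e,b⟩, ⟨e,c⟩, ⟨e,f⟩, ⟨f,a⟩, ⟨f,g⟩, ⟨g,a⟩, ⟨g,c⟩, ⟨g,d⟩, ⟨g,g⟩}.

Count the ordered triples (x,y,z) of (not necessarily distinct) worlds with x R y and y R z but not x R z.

26

Enumerating: (a,e,a), (a,e,b), (a,e,c), (a,e,f), (b,d,c), (b,d,e), (b,f,a), (b,g,a), (b,g,c), (c,a,e), (c,g,d), (d,c,a), … and 14 more.
Total: 26.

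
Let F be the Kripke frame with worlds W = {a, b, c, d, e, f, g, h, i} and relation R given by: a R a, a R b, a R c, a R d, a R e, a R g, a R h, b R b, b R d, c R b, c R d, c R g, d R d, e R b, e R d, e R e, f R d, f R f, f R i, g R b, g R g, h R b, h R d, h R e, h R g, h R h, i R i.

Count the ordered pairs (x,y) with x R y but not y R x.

Enumerating: (a,b), (a,c), (a,d), (a,e), (a,g), (a,h), (b,d), (c,b), (c,d), (c,g), (e,b), (e,d), … and 7 more.
Total: 19.

19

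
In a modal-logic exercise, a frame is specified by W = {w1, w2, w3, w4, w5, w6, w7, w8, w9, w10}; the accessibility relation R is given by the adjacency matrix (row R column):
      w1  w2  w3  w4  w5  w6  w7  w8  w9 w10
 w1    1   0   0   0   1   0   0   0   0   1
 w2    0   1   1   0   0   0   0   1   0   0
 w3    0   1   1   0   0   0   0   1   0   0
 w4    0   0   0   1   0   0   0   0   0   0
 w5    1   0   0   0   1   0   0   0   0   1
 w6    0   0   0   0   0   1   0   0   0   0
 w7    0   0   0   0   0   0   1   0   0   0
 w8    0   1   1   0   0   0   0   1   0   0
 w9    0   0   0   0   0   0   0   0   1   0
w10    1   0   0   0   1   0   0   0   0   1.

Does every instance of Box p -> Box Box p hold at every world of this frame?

The schema 4 characterises exactly the transitive frames.
Transitive: yes — every two-step R-path is closed by a direct edge.

Yes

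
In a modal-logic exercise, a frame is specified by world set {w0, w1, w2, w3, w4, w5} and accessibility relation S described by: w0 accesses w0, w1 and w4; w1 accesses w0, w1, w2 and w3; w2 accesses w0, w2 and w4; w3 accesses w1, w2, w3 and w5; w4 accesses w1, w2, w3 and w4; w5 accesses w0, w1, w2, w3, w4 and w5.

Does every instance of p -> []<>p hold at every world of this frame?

Axiom B corresponds to the accessibility relation being symmetric.
Symmetric: no — w0 S w4 but not w4 S w0.

No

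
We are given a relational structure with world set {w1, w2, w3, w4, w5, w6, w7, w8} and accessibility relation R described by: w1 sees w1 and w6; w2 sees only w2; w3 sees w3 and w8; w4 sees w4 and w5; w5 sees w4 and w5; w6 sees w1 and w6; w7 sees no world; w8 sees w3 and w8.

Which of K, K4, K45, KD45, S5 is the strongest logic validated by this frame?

Transitive (axiom 4): yes — every two-step R-path is closed by a direct edge.
Euclidean (axiom 5): yes — any two successors of a common world are R-related.
Serial (axiom D): no — w7 has no R-successor.
Reflexive (axiom T): no — w7 is not related to itself.
So F validates K, K4, K45; KD45 would additionally require R to be serial. The strongest is K45.

K45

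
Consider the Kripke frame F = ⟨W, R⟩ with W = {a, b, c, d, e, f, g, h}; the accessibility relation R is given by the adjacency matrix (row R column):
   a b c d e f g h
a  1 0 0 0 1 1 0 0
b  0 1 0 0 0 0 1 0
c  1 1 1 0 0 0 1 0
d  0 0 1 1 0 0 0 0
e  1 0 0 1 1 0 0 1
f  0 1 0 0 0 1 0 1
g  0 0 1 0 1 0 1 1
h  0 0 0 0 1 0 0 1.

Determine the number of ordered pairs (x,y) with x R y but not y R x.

10

Enumerating: (a,f), (b,g), (c,a), (c,b), (d,c), (e,d), (f,b), (f,h), (g,e), (g,h).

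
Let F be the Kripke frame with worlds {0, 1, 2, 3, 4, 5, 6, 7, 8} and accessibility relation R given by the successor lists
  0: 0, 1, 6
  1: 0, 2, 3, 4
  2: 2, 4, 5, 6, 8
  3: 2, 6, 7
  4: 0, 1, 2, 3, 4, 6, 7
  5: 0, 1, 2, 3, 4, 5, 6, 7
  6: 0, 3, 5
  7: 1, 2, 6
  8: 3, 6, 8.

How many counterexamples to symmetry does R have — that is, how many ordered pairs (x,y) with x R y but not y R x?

20

Enumerating: (1,2), (1,3), (2,6), (2,8), (3,2), (3,7), (4,0), (4,3), (4,6), (4,7), (5,0), (5,1), … and 8 more.
Total: 20.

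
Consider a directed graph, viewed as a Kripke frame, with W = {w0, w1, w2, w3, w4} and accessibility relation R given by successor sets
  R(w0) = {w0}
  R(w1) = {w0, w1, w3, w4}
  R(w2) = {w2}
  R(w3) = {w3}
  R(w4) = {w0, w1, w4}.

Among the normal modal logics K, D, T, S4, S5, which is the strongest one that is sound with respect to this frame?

Serial (axiom D): yes — every world has a successor (e.g. w0 R w0).
Reflexive (axiom T): yes — every world is R-related to itself.
Transitive (axiom 4): no — w4 R w1 and w1 R w3, but not w4 R w3.
Euclidean (axiom 5): no — w1 R w0 and w1 R w3, but not w0 R w3.
So F validates K, D, T; S4 would additionally require R to be transitive. The strongest is T.

T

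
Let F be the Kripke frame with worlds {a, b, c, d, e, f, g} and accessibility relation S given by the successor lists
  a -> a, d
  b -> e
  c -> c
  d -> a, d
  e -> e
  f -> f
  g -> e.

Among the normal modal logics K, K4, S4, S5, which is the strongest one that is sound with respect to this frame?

K4

Transitive (axiom 4): yes — every two-step S-path is closed by a direct edge.
Reflexive (axiom T): no — b is not related to itself.
Euclidean (axiom 5): yes — any two successors of a common world are S-related.
So F validates K, K4; S4 would additionally require S to be reflexive. The strongest is K4.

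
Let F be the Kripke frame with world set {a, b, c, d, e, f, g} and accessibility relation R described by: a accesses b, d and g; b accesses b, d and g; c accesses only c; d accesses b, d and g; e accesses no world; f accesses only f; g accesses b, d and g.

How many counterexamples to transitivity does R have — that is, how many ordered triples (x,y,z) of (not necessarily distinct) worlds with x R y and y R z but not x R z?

0

R is transitive; there are no such tuples.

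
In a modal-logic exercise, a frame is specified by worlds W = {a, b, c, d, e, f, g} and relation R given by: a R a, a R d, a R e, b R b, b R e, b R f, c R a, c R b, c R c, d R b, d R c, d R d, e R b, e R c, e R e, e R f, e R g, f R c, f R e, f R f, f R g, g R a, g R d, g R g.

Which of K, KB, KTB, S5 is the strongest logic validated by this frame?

Symmetric (axiom B): no — a R d but not d R a.
Reflexive (axiom T): yes — every world is R-related to itself.
Euclidean (axiom 5): no — a R d and a R e, but not d R e.
So F validates K; KB would additionally require R to be symmetric. The strongest is K.

K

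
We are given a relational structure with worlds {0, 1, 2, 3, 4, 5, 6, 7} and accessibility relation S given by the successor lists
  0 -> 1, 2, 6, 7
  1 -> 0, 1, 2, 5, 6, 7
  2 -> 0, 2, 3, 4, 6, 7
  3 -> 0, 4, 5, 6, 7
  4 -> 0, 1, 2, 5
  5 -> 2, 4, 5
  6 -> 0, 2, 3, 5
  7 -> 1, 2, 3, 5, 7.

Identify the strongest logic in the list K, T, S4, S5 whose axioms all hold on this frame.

Reflexive (axiom T): no — 0 is not related to itself.
Transitive (axiom 4): no — 0 S 1 and 1 S 5, but not 0 S 5.
Euclidean (axiom 5): no — 0 S 2 and 0 S 1, but not 2 S 1.
So F validates K; T would additionally require S to be reflexive. The strongest is K.

K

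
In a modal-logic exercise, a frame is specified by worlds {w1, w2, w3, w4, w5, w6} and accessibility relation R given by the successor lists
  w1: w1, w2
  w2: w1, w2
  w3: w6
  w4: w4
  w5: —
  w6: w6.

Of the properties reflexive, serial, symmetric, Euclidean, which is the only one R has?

Reflexive: no — w3 is not related to itself.
Serial: no — w5 has no R-successor.
Symmetric: no — w3 R w6 but not w6 R w3.
Euclidean: yes — any two successors of a common world are R-related.
Only Euclidean holds.

Euclidean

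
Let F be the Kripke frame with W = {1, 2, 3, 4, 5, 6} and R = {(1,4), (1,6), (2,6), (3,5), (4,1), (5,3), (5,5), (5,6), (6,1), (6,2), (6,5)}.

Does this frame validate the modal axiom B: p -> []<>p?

Axiom B corresponds to the accessibility relation being symmetric.
Symmetric: yes — every pair in R has its reverse in R.

Yes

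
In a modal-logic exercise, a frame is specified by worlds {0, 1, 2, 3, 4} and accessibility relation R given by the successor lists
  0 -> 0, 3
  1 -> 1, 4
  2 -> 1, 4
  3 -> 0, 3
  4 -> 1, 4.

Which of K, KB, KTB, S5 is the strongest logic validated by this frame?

Symmetric (axiom B): no — 2 R 1 but not 1 R 2.
Reflexive (axiom T): no — 2 is not related to itself.
Euclidean (axiom 5): yes — any two successors of a common world are R-related.
So F validates K; KB would additionally require R to be symmetric. The strongest is K.

K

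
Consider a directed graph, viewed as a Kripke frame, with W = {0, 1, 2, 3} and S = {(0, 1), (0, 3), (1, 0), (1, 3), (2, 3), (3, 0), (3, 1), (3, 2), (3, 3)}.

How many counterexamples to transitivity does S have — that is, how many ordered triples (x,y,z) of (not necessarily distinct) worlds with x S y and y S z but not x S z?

Enumerating: (0,1,0), (0,3,0), (0,3,2), (1,0,1), (1,3,1), (1,3,2), (2,3,0), (2,3,1), (2,3,2).

9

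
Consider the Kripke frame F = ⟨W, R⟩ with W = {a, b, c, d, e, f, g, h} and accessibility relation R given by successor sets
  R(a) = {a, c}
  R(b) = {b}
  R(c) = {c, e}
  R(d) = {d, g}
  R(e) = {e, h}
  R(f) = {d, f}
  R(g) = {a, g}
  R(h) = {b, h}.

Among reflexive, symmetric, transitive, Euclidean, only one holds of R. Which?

Reflexive: yes — every world is R-related to itself.
Symmetric: no — a R c but not c R a.
Transitive: no — a R c and c R e, but not a R e.
Euclidean: no — a R c and a R a, but not c R a.
Only reflexive holds.

reflexive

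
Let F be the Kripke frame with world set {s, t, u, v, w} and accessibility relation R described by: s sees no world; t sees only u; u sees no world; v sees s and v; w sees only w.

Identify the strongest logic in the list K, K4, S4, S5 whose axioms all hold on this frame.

K4

Transitive (axiom 4): yes — every two-step R-path is closed by a direct edge.
Reflexive (axiom T): no — s is not related to itself.
Euclidean (axiom 5): no — t R u and t R u, but not u R u.
So F validates K, K4; S4 would additionally require R to be reflexive. The strongest is K4.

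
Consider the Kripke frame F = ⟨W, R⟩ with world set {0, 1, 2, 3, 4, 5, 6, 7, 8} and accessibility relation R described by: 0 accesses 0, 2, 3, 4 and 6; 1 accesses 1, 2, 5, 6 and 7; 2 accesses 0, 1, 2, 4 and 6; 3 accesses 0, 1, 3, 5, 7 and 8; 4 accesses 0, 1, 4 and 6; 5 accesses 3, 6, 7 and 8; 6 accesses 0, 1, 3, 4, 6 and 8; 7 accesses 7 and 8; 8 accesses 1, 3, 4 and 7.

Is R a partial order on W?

No

Reflexive: no — 5 is not related to itself.
Transitive: no — 0 R 2 and 2 R 1, but not 0 R 1.
Antisymmetric: no — 0 R 2 and 2 R 0 with 0 ≠ 2.
So R is not a partial order.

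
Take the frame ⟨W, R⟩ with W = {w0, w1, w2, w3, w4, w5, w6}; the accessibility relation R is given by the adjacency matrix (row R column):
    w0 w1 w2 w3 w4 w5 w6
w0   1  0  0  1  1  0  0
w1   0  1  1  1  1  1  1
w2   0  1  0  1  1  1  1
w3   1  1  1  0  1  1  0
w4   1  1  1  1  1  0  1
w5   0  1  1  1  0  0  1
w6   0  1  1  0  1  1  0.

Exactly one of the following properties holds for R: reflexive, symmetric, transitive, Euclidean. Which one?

symmetric

Reflexive: no — w2 is not related to itself.
Symmetric: yes — every pair in R has its reverse in R.
Transitive: no — w0 R w3 and w3 R w1, but not w0 R w1.
Euclidean: no — w1 R w3 and w1 R w6, but not w3 R w6.
Only symmetric holds.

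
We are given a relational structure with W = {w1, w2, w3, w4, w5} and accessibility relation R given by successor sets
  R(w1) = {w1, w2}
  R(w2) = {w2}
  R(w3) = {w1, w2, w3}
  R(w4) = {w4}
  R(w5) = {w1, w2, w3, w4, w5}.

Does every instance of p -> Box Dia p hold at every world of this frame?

No

By correspondence theory, B is valid on a frame iff R is symmetric.
Symmetric: no — w1 R w2 but not w2 R w1.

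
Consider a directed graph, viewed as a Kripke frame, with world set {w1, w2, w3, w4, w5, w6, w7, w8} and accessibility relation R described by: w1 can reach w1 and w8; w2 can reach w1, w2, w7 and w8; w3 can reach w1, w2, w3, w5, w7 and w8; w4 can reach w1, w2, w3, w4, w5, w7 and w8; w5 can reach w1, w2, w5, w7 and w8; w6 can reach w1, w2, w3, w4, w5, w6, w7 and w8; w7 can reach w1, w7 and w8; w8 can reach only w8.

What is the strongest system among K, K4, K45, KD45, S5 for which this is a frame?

Transitive (axiom 4): yes — every two-step R-path is closed by a direct edge.
Euclidean (axiom 5): no — w2 R w1 and w2 R w7, but not w1 R w7.
Serial (axiom D): yes — every world has a successor (e.g. w1 R w1).
Reflexive (axiom T): yes — every world is R-related to itself.
So F validates K, K4; K45 would additionally require R to be Euclidean. The strongest is K4.

K4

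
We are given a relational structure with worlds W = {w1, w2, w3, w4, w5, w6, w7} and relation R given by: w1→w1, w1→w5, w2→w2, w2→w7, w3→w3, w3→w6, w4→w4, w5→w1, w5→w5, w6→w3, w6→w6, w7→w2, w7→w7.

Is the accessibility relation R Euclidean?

Yes

Euclidean: yes — any two successors of a common world are R-related.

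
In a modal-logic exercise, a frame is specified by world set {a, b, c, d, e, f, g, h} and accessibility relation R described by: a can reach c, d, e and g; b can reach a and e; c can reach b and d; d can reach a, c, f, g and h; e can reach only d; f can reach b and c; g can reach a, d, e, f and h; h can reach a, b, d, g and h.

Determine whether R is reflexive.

Reflexive: no — a is not related to itself.

No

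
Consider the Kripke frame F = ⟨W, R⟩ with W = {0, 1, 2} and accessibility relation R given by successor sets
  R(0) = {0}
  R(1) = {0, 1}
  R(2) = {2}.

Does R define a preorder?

Reflexive: yes — every world is R-related to itself.
Transitive: yes — every two-step R-path is closed by a direct edge.
So R is a preorder.

Yes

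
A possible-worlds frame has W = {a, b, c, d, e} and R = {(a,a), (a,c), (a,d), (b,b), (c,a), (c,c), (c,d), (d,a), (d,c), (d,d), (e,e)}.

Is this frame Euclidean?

Yes

Euclidean: yes — any two successors of a common world are R-related.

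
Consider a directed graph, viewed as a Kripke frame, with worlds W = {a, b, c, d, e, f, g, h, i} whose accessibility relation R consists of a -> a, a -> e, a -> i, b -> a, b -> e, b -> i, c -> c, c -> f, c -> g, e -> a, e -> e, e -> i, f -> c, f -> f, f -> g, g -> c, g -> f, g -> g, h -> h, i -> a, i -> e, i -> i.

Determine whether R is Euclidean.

Yes

Euclidean: yes — any two successors of a common world are R-related.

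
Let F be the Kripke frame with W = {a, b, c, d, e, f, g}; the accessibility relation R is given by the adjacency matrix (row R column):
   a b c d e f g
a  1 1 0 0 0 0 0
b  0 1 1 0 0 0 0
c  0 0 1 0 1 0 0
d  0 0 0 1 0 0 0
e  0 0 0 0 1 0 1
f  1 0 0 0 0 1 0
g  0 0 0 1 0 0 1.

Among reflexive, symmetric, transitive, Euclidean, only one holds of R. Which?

reflexive

Reflexive: yes — every world is R-related to itself.
Symmetric: no — a R b but not b R a.
Transitive: no — a R b and b R c, but not a R c.
Euclidean: no — a R b and a R a, but not b R a.
Only reflexive holds.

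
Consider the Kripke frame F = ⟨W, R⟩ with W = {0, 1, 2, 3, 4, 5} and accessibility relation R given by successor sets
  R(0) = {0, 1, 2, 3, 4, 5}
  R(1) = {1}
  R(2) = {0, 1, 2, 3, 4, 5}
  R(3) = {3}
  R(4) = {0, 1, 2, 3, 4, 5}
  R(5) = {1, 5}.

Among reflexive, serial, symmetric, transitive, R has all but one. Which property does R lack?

symmetric

Reflexive: yes — every world is R-related to itself.
Serial: yes — every world has a successor (e.g. 0 R 0).
Symmetric: no — 0 R 1 but not 1 R 0.
Transitive: yes — every two-step R-path is closed by a direct edge.
Only symmetric fails.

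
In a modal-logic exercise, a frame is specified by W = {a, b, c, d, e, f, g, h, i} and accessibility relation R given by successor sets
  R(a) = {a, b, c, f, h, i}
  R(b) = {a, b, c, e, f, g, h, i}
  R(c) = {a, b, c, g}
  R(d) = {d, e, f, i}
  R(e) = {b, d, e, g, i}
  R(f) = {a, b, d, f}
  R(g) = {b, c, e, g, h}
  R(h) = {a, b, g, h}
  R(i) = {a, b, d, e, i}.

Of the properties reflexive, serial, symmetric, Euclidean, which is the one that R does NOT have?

Euclidean

Reflexive: yes — every world is R-related to itself.
Serial: yes — every world has a successor (e.g. a R a).
Symmetric: yes — every pair in R has its reverse in R.
Euclidean: no — a R c and a R f, but not c R f.
Only Euclidean fails.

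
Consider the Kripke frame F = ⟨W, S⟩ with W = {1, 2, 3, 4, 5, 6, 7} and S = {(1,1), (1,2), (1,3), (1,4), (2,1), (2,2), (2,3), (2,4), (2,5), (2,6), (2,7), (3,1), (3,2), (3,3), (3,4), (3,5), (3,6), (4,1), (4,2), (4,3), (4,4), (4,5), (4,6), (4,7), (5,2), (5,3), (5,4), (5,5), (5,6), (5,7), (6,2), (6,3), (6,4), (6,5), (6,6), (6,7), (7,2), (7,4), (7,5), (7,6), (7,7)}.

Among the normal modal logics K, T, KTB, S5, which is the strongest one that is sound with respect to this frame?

KTB

Reflexive (axiom T): yes — every world is S-related to itself.
Symmetric (axiom B): yes — every pair in S has its reverse in S.
Euclidean (axiom 5): no — 2 S 1 and 2 S 5, but not 1 S 5.
So F validates K, T, KTB; S5 would additionally require S to be Euclidean. The strongest is KTB.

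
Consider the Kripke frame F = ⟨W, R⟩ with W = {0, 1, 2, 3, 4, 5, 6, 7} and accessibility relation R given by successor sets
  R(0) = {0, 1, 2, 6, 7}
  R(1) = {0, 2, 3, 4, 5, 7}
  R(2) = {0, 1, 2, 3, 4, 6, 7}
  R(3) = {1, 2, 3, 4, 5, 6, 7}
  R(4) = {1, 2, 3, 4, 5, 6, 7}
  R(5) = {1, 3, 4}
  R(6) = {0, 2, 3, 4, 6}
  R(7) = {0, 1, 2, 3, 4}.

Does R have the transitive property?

No

Transitive: no — 0 R 1 and 1 R 3, but not 0 R 3.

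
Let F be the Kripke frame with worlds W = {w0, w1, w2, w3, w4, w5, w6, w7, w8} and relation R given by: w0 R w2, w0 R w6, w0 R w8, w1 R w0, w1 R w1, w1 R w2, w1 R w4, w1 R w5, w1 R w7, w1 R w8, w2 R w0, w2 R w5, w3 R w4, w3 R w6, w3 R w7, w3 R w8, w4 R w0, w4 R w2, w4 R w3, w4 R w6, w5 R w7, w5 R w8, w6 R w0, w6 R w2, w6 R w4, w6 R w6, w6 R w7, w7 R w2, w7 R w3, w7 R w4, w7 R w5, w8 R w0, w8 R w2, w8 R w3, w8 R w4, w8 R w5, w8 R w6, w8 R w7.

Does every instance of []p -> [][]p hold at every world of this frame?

No

Axiom 4 corresponds to the accessibility relation being transitive.
Transitive: no — w0 R w2 and w2 R w5, but not w0 R w5.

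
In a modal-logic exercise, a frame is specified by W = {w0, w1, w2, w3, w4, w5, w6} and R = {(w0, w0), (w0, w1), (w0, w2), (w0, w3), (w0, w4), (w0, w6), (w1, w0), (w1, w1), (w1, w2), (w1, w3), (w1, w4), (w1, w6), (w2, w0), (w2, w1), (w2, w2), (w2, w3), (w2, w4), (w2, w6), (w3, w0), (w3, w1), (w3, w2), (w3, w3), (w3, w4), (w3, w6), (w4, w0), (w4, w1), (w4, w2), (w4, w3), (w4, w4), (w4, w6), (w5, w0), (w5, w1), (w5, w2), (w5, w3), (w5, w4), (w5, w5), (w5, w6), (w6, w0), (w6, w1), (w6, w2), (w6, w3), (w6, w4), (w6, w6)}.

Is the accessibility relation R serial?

Serial: yes — every world has a successor (e.g. w0 R w0).

Yes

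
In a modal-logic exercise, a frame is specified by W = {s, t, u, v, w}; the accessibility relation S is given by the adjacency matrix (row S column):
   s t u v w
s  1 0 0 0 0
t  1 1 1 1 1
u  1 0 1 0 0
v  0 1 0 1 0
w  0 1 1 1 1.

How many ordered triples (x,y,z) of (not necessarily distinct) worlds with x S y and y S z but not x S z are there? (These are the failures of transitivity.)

5

Enumerating: (v,t,s), (v,t,u), (v,t,w), (w,t,s), (w,u,s).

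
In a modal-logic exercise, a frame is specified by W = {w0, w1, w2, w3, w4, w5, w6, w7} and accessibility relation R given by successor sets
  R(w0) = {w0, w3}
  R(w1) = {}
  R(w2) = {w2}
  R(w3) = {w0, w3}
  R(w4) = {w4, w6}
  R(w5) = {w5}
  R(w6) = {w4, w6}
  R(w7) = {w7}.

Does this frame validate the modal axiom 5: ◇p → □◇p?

Yes

Axiom 5 corresponds to the accessibility relation being Euclidean.
Euclidean: yes — any two successors of a common world are R-related.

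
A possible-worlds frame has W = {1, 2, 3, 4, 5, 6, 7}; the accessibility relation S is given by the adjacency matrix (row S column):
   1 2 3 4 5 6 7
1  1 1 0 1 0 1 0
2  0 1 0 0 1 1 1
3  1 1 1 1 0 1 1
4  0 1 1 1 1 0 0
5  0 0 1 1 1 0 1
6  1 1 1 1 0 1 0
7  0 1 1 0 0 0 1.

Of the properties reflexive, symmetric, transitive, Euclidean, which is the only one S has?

reflexive

Reflexive: yes — every world is S-related to itself.
Symmetric: no — 1 S 2 but not 2 S 1.
Transitive: no — 1 S 2 and 2 S 5, but not 1 S 5.
Euclidean: no — 1 S 2 and 1 S 4, but not 2 S 4.
Only reflexive holds.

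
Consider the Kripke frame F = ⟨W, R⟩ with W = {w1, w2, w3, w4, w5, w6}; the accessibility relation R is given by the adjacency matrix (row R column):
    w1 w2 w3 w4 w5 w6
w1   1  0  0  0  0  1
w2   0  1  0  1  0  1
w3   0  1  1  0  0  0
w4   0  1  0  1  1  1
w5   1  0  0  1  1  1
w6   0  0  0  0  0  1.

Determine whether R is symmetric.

No

Symmetric: no — w1 R w6 but not w6 R w1.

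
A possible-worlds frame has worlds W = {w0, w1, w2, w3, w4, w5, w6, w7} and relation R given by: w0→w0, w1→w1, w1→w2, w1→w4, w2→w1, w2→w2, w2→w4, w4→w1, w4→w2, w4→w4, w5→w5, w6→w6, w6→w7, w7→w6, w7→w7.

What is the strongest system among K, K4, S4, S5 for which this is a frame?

Transitive (axiom 4): yes — every two-step R-path is closed by a direct edge.
Reflexive (axiom T): no — w3 is not related to itself.
Euclidean (axiom 5): yes — any two successors of a common world are R-related.
So F validates K, K4; S4 would additionally require R to be reflexive. The strongest is K4.

K4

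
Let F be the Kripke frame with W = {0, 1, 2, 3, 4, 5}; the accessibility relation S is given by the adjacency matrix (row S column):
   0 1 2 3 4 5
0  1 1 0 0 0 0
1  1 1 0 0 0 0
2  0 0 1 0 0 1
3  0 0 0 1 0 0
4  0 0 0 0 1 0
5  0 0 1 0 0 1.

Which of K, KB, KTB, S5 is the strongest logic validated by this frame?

S5

Symmetric (axiom B): yes — every pair in S has its reverse in S.
Reflexive (axiom T): yes — every world is S-related to itself.
Euclidean (axiom 5): yes — any two successors of a common world are S-related.
So F validates K, KB, KTB, S5. The strongest is S5.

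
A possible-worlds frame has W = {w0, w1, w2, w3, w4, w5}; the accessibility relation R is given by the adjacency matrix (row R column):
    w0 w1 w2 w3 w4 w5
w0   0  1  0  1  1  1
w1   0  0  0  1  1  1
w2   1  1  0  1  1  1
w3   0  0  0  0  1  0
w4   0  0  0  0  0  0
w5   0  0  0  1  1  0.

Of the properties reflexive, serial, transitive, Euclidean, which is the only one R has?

transitive

Reflexive: no — w0 is not related to itself.
Serial: no — w4 has no R-successor.
Transitive: yes — every two-step R-path is closed by a direct edge.
Euclidean: no — w0 R w3 and w0 R w1, but not w3 R w1.
Only transitive holds.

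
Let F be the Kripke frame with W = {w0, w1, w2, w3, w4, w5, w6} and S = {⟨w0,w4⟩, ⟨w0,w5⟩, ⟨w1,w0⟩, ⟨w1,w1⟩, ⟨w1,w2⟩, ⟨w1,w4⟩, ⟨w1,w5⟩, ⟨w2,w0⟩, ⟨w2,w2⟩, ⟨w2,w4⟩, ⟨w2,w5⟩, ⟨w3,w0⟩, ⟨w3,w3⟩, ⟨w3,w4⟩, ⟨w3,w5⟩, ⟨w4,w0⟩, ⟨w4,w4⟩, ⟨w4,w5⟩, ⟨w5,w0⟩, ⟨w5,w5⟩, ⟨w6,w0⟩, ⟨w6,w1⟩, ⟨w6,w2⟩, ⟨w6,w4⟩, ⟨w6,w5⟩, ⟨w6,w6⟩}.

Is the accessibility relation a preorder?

No

Reflexive: no — w0 is not related to itself.
Transitive: no — w5 S w0 and w0 S w4, but not w5 S w4.
So S is not a preorder.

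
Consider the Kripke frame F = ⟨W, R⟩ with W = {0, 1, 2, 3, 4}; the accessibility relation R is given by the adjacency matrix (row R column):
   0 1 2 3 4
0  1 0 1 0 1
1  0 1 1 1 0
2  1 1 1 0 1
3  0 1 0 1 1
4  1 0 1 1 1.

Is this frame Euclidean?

Euclidean: no — 1 R 2 and 1 R 3, but not 2 R 3.

No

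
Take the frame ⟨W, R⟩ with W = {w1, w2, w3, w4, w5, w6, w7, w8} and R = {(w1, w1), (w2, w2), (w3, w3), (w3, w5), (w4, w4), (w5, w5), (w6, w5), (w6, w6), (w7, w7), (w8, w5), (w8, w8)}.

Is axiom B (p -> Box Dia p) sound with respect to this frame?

No

Axiom B corresponds to the accessibility relation being symmetric.
Symmetric: no — w3 R w5 but not w5 R w3.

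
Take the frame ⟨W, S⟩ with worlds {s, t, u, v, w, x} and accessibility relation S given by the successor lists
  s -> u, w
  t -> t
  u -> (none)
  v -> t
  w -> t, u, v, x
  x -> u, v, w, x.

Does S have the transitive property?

Transitive: no — s S w and w S t, but not s S t.

No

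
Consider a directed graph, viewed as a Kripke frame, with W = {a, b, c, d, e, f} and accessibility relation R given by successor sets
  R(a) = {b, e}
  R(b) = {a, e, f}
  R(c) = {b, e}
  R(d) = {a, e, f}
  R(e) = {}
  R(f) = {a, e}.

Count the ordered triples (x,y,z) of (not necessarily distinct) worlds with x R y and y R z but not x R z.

7

Enumerating: (a,b,a), (a,b,f), (b,a,b), (c,b,a), (c,b,f), (d,a,b), (f,a,b).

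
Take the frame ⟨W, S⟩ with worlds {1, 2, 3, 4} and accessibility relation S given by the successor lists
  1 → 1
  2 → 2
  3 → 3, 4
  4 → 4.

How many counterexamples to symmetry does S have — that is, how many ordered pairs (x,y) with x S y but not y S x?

Enumerating: (3,4).

1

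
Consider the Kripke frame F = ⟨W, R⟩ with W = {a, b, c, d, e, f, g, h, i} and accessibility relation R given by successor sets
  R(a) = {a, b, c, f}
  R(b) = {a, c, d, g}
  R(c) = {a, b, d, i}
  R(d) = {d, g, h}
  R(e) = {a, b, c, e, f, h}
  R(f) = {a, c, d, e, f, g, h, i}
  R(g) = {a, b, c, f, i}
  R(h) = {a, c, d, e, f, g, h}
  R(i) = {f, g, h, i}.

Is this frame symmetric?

Symmetric: no — b R d but not d R b.

No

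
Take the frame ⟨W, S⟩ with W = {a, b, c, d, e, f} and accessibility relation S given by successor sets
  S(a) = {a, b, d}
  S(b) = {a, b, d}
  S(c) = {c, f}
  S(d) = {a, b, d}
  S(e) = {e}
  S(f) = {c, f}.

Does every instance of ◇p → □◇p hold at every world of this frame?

Yes

Axiom 5 corresponds to the accessibility relation being Euclidean.
Euclidean: yes — any two successors of a common world are S-related.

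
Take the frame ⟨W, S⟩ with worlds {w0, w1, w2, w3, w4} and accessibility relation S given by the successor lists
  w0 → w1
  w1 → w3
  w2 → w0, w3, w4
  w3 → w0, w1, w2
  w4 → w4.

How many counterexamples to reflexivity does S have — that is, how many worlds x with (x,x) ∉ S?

4

Enumerating: w0, w1, w2, w3.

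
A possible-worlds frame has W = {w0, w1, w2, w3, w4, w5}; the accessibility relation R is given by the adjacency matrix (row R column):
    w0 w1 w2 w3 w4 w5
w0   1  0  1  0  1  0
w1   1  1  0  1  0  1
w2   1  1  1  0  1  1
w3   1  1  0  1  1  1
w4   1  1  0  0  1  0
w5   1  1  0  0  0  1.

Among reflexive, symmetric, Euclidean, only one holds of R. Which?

Reflexive: yes — every world is R-related to itself.
Symmetric: no — w1 R w0 but not w0 R w1.
Euclidean: no — w0 R w4 and w0 R w2, but not w4 R w2.
Only reflexive holds.

reflexive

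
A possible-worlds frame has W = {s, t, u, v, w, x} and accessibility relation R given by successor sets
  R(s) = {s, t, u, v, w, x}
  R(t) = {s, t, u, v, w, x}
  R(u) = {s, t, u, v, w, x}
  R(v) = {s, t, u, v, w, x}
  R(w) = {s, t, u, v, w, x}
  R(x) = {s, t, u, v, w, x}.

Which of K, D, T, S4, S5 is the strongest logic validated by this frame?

S5

Serial (axiom D): yes — every world has a successor (e.g. s R s).
Reflexive (axiom T): yes — every world is R-related to itself.
Transitive (axiom 4): yes — every two-step R-path is closed by a direct edge.
Euclidean (axiom 5): yes — any two successors of a common world are R-related.
So F validates K, D, T, S4, S5. The strongest is S5.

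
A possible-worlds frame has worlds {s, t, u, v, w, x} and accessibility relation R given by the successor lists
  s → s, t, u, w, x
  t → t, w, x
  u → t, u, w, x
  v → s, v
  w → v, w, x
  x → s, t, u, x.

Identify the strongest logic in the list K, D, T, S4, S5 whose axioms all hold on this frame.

T

Serial (axiom D): yes — every world has a successor (e.g. s R s).
Reflexive (axiom T): yes — every world is R-related to itself.
Transitive (axiom 4): no — s R w and w R v, but not s R v.
Euclidean (axiom 5): no — s R t and s R u, but not t R u.
So F validates K, D, T; S4 would additionally require R to be transitive. The strongest is T.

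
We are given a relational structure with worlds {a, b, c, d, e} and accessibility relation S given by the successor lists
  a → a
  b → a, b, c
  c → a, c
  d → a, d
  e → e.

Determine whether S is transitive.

Yes

Transitive: yes — every two-step S-path is closed by a direct edge.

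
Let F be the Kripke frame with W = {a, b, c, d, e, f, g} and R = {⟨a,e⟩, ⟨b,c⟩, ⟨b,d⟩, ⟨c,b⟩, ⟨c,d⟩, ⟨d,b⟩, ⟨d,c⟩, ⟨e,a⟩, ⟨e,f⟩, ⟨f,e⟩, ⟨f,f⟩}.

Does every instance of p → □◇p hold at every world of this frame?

The schema B characterises exactly the symmetric frames.
Symmetric: yes — every pair in R has its reverse in R.

Yes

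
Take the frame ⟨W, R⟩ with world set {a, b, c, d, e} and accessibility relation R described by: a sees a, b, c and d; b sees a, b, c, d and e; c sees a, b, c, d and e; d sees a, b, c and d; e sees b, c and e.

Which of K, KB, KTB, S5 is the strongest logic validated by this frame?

Symmetric (axiom B): yes — every pair in R has its reverse in R.
Reflexive (axiom T): yes — every world is R-related to itself.
Euclidean (axiom 5): no — b R a and b R e, but not a R e.
So F validates K, KB, KTB; S5 would additionally require R to be Euclidean. The strongest is KTB.

KTB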